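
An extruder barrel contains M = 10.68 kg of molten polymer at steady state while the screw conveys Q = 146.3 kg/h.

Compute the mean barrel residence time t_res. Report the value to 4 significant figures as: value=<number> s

Q_s = Q / 3600 = 146.3 / 3600 = 0.0406389 kg/s
t_res = M / Q_s = 10.68 / 0.0406389 = 262.802 s

value=262.8 s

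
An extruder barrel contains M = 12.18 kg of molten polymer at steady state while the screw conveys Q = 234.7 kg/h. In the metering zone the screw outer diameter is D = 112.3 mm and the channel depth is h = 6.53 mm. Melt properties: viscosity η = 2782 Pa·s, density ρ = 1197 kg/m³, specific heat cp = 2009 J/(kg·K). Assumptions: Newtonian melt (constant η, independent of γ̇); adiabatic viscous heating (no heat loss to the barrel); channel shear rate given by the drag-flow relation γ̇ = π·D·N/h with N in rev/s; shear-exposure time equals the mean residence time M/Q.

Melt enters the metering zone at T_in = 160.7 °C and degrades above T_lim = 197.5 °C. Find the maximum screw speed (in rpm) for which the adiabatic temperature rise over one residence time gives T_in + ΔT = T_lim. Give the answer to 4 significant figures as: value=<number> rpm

value=14.49 rpm

Convert throughput: Q = 234.7 kg/h = 234.7/3600 = 0.0651944 kg/s
Mean residence time: t_res = M/Q_s = 12.18 kg / 0.0651944 kg/s = 186.826 s
Convert to metres: D = 0.1123 m, h = 0.00653 m
ΔT_a = T_lim − T_in = 197.5 °C − 160.7 °C = 36.8 K
γ̇_max² = ΔT_a·ρ·cp/(η·t_res) = 36.8·1197·2009/(2782·186.826) = 170.266 s⁻²
Take the square root: γ̇_max = √(170.266) = 13.0486 s⁻¹
Solve γ̇ = πDN/h for N: N_max = γ̇_max·h/(π·D) = 13.0486 × 0.00653 / (π × 0.1123) = 0.241517 rev/s = 14.491 rpm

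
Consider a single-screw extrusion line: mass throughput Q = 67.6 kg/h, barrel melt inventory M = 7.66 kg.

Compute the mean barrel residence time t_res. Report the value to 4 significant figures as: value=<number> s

Convert throughput: Q = 67.6 kg/h = 67.6/3600 = 0.0187778 kg/s
t_res = M / Q_s = 7.66 / 0.0187778 = 407.929 s

value=407.9 s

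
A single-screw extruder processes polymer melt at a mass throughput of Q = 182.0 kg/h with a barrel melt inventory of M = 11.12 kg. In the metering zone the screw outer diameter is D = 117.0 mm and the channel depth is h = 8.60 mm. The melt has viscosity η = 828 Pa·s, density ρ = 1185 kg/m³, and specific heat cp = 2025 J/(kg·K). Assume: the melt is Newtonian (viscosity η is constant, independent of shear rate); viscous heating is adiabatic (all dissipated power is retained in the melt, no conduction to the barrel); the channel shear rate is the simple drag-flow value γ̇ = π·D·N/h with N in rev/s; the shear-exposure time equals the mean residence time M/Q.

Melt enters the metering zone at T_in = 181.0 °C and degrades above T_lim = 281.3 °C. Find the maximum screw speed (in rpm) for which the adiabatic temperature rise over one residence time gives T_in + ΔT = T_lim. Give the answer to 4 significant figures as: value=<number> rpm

value=51.03 rpm

Throughput in SI: Q_s = 182.0 kg/h ÷ 3600 s/h = 0.0505556 kg/s
t_res = M / Q_s = 11.12 / 0.0505556 = 219.956 s
Geometry in SI: D = 117.0 mm → 0.117 m, h = 8.60 mm → 0.0086 m
Allowable rise: ΔT_a = T_lim − T_in = 281.3 − 181.0 = 100.3 K
γ̇_max² = ΔT_a·ρ·cp / (η·t_res) = [100.3 × 1185 × 2025] / [828 × 219.956] = 1321.53 s⁻²
Take the square root: γ̇_max = √(1321.53) = 36.3529 s⁻¹
Solve γ̇ = πDN/h for N: N_max = γ̇_max·h/(π·D) = 36.3529 × 0.0086 / (π × 0.117) = 0.850554 rev/s = 51.0332 rpm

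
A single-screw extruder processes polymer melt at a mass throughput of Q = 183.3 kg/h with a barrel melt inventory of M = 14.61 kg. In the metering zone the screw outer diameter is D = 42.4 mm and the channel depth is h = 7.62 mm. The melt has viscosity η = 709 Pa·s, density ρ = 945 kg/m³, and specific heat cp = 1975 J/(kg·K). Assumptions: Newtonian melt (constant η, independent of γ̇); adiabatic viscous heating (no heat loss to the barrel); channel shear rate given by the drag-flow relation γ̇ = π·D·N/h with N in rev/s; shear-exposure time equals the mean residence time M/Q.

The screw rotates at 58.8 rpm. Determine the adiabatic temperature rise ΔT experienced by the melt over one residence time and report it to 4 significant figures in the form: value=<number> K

value=31.99 K

Throughput in SI: Q_s = 183.3 kg/h ÷ 3600 s/h = 0.0509167 kg/s
t_res = M / Q_s = 14.61 ÷ 0.0509167 = 286.939 s
Convert to SI: D = 0.0424 m, h = 0.00762 m, N = 58.8/60 = 0.98 rev/s
γ̇ = π D N / h = (π)(0.0424)(0.98) / 0.00762 = 17.1312 s⁻¹
ΔT = η·γ̇²·t_res / (ρ·cp) = 709 · (17.1312)² · 286.939 / (945 · 1975) = 31.9898 K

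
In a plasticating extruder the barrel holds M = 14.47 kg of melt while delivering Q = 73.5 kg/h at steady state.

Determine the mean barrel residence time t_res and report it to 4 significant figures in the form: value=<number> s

value=708.7 s

Q_s = Q / 3600 = 73.5 / 3600 = 0.0204167 kg/s
t_res = M / Q_s = 14.47 ÷ 0.0204167 = 708.735 s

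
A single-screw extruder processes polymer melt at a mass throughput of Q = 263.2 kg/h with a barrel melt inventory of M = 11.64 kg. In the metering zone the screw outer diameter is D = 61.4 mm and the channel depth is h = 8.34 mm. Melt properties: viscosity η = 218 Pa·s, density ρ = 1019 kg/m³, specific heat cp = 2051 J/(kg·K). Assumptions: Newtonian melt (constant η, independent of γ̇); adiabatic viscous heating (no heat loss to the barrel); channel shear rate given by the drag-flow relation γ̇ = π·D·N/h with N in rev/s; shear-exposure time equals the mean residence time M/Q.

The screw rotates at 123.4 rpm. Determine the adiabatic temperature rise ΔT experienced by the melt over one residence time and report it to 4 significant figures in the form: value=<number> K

Convert throughput: Q = 263.2 kg/h = 263.2/3600 = 0.0731111 kg/s
t_res = M / Q_s = 11.64 ÷ 0.0731111 = 159.21 s
D = 61.4 mm = 0.0614 m;  h = 8.34 mm = 0.00834 m;  N = 123.4 rpm / 60 = 2.05667 rev/s
γ̇ = π D N / h = (π)(0.0614)(2.05667) / 0.00834 = 47.5681 s⁻¹
ΔT = η·γ̇²·t_res/(ρ·cp) = [218 × 47.5681² × 159.21] / [1019 × 2051] = 37.5767 K

value=37.58 K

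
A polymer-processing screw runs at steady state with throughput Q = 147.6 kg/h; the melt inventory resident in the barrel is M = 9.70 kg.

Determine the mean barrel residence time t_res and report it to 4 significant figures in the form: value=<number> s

value=236.6 s

Throughput in SI: Q_s = 147.6 kg/h ÷ 3600 s/h = 0.041 kg/s
Mean residence time: t_res = M/Q_s = 9.70 kg / 0.041 kg/s = 236.585 s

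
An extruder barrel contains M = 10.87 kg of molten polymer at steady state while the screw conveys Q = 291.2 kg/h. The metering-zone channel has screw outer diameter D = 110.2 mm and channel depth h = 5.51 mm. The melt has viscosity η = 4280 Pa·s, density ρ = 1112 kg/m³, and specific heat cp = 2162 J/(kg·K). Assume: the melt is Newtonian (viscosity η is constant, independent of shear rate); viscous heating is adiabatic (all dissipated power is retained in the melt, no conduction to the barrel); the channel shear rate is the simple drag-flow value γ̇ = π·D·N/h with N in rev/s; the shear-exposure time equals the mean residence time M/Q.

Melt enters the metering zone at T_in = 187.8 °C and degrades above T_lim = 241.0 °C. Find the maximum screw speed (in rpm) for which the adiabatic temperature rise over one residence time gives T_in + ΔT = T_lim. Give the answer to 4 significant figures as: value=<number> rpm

value=14.24 rpm

Throughput in SI: Q_s = 291.2 kg/h ÷ 3600 s/h = 0.0808889 kg/s
t_res = M / Q_s = 10.87 ÷ 0.0808889 = 134.382 s
Geometry in SI: D = 110.2 mm → 0.1102 m, h = 5.51 mm → 0.00551 m
ΔT_a = T_lim − T_in = 241.0 − 187.8 = 53.2 K
γ̇_max² = ΔT_a·ρ·cp / (η·t_res) = [53.2 × 1112 × 2162] / [4280 × 134.382] = 222.376 s⁻²
γ̇_max = √222.376 = 14.9123 s⁻¹
N_max = γ̇_max·h / (π·D) = 14.9123 · 0.00551 / (π · 0.1102) = 0.237336 rev/s = 14.2402 rpm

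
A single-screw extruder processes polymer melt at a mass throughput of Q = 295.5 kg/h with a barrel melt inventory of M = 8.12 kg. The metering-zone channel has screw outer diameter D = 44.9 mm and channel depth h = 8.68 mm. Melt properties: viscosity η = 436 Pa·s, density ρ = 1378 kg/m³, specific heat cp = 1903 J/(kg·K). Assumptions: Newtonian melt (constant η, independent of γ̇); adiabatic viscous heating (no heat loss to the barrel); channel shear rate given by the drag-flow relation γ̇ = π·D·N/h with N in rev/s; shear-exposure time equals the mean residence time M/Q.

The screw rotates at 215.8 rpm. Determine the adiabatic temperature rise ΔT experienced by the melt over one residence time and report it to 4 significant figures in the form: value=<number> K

value=56.19 K

Convert throughput: Q = 295.5 kg/h = 295.5/3600 = 0.0820833 kg/s
t_res = M / Q_s = 8.12 / 0.0820833 = 98.9239 s
D = 44.9 mm = 0.0449 m;  h = 8.68 mm = 0.00868 m;  N = 215.8 rpm / 60 = 3.59667 rev/s
Shear rate: γ̇ = πDN/h = π·0.0449·3.59667/0.00868 = 58.4489 s⁻¹
Adiabatic rise: ΔT = η γ̇² t_res / (ρ cp) = 436·(58.4489)²·98.9239 / (1378·1903) = 56.1892 K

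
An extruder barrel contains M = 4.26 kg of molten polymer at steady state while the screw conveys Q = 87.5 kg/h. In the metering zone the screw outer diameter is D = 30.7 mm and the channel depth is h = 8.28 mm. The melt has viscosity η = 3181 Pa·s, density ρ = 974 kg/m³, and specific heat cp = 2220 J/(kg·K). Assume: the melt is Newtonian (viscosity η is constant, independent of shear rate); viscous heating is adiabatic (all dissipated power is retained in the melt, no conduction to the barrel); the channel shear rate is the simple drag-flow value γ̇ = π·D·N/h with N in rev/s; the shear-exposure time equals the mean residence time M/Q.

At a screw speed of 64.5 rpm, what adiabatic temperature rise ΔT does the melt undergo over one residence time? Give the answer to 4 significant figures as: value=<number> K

Throughput in SI: Q_s = 87.5 kg/h ÷ 3600 s/h = 0.0243056 kg/s
t_res = M / Q_s = 4.26 / 0.0243056 = 175.269 s
Convert to SI: D = 0.0307 m, h = 0.00828 m, N = 64.5/60 = 1.075 rev/s
γ̇ = π·D·N / h = π · 0.0307 · 1.075 / 0.00828 = 12.5218 s⁻¹
ΔT = η·γ̇²·t_res/(ρ·cp) = [3181 × 12.5218² × 175.269] / [974 × 2220] = 40.4286 K

value=40.43 K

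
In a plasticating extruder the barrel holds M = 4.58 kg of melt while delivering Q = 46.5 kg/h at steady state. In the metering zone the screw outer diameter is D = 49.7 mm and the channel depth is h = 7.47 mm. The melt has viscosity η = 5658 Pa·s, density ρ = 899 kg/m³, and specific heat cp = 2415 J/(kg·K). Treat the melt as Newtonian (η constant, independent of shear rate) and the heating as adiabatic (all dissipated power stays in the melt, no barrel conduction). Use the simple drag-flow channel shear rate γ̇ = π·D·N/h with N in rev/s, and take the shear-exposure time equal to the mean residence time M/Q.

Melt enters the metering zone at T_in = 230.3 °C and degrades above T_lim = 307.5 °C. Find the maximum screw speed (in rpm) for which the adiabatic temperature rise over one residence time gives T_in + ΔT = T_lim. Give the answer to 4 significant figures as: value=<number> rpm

value=26.24 rpm

Throughput in SI: Q_s = 46.5 kg/h ÷ 3600 s/h = 0.0129167 kg/s
t_res = M / Q_s = 4.58 / 0.0129167 = 354.581 s
Geometry in SI: D = 49.7 mm → 0.0497 m, h = 7.47 mm → 0.00747 m
ΔT_a = T_lim − T_in = 307.5 °C − 230.3 °C = 77.2 K
γ̇_max² = ΔT_a·ρ·cp / (η·t_res) = [77.2 × 899 × 2415] / [5658 × 354.581] = 83.5442 s⁻²
γ̇_max = √83.5442 = 9.14025 s⁻¹
N_max = γ̇_max h / (πD) = 9.14025·0.00747/(π·0.0497) = 0.437293 rev/s → ×60 = 26.2376 rpm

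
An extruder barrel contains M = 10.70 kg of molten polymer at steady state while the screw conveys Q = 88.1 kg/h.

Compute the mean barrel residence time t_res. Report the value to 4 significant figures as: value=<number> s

Convert throughput: Q = 88.1 kg/h = 88.1/3600 = 0.0244722 kg/s
t_res = M / Q_s = 10.70 ÷ 0.0244722 = 437.23 s

value=437.2 s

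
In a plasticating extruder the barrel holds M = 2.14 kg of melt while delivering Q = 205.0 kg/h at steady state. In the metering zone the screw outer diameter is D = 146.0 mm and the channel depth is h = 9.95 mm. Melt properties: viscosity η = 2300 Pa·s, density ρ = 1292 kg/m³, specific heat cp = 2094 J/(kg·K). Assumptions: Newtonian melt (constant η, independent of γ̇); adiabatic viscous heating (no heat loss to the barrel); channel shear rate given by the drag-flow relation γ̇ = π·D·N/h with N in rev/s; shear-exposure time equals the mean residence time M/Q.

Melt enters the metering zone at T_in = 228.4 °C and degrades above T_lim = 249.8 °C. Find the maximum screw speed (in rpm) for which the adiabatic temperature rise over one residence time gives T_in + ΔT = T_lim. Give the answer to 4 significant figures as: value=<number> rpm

Convert throughput: Q = 205.0 kg/h = 205.0/3600 = 0.0569444 kg/s
t_res = M / Q_s = 2.14 / 0.0569444 = 37.5805 s
Geometry in SI: D = 146.0 mm → 0.146 m, h = 9.95 mm → 0.00995 m
Allowable rise: ΔT_a = T_lim − T_in = 249.8 − 228.4 = 21.4 K
Invert ΔT = ηγ̇²t_res/(ρcp) for γ̇: γ̇_max² = ΔT_a ρ cp / (η t_res) = 21.4·1292·2094 / (2300·37.5805) = 669.827 s⁻²
γ̇_max = sqrt(669.827) = 25.881 s⁻¹
N_max = γ̇_max h / (πD) = 25.881·0.00995/(π·0.146) = 0.561438 rev/s → ×60 = 33.6863 rpm

value=33.69 rpm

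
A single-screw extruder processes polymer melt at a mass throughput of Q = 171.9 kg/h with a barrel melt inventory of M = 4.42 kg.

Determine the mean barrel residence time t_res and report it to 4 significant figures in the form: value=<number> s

value=92.57 s

Q_s = Q / 3600 = 171.9 / 3600 = 0.04775 kg/s
t_res = M / Q_s = 4.42 ÷ 0.04775 = 92.5654 s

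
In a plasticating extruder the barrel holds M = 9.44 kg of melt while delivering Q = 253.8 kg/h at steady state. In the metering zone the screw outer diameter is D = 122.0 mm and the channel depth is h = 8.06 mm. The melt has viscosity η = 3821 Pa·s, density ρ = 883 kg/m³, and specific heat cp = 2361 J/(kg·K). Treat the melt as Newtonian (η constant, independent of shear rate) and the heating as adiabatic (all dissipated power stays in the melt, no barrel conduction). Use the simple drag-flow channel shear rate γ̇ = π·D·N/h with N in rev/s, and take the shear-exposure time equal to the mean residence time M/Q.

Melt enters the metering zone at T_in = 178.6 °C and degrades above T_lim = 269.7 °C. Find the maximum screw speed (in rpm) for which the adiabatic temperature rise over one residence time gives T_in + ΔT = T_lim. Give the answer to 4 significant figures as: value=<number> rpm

value=24.31 rpm

Throughput in SI: Q_s = 253.8 kg/h ÷ 3600 s/h = 0.0705 kg/s
t_res = M / Q_s = 9.44 ÷ 0.0705 = 133.901 s
Convert to metres: D = 0.122 m, h = 0.00806 m
Allowable rise: ΔT_a = T_lim − T_in = 269.7 − 178.6 = 91.1 K
γ̇_max² = ΔT_a·ρ·cp / (η·t_res) = [91.1 × 883 × 2361] / [3821 × 133.901] = 371.206 s⁻²
γ̇_max = √371.206 = 19.2667 s⁻¹
N_max = γ̇_max·h / (π·D) = 19.2667 · 0.00806 / (π · 0.122) = 0.405166 rev/s = 24.31 rpm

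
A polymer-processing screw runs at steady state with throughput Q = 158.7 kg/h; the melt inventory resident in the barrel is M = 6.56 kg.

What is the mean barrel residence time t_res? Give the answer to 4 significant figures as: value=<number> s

Q_s = Q / 3600 = 158.7 / 3600 = 0.0440833 kg/s
Mean residence time: t_res = M/Q_s = 6.56 kg / 0.0440833 kg/s = 148.809 s

value=148.8 s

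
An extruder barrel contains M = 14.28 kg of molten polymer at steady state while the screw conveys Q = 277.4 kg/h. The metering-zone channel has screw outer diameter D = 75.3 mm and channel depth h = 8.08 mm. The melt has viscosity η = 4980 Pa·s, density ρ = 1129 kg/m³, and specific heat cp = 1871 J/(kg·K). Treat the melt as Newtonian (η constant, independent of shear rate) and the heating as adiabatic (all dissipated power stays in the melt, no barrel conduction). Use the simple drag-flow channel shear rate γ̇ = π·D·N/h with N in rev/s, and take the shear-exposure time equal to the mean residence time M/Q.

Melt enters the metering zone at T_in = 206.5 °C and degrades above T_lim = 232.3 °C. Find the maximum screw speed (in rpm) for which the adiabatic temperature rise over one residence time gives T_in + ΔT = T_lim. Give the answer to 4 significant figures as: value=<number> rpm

value=15.75 rpm

Convert throughput: Q = 277.4 kg/h = 277.4/3600 = 0.0770556 kg/s
Mean residence time: t_res = M/Q_s = 14.28 kg / 0.0770556 kg/s = 185.321 s
Convert to metres: D = 0.0753 m, h = 0.00808 m
ΔT_a = T_lim − T_in = 232.3 °C − 206.5 °C = 25.8 K
Invert ΔT = ηγ̇²t_res/(ρcp) for γ̇: γ̇_max² = ΔT_a ρ cp / (η t_res) = 25.8·1129·1871 / (4980·185.321) = 59.0519 s⁻²
γ̇_max = √59.0519 = 7.68452 s⁻¹
Solve γ̇ = πDN/h for N: N_max = γ̇_max·h/(π·D) = 7.68452 × 0.00808 / (π × 0.0753) = 0.262472 rev/s = 15.7483 rpm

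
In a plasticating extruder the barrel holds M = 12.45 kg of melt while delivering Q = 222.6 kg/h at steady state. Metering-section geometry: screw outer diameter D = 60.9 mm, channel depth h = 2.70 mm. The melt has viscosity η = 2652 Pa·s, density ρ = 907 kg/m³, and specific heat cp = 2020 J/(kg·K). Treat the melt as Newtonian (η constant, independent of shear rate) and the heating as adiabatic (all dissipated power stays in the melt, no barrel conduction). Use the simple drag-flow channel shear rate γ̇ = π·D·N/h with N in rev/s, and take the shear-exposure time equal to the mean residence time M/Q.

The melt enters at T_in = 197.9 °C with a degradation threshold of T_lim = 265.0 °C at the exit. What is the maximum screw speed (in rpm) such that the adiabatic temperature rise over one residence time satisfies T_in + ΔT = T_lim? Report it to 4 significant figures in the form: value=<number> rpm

value=12.85 rpm

Convert throughput: Q = 222.6 kg/h = 222.6/3600 = 0.0618333 kg/s
Mean residence time: t_res = M/Q_s = 12.45 kg / 0.0618333 kg/s = 201.348 s
Convert to metres: D = 0.0609 m, h = 0.0027 m
ΔT_a = T_lim − T_in = 265.0 − 197.9 = 67.1 K
γ̇_max² = ΔT_a·ρ·cp / (η·t_res) = [67.1 × 907 × 2020] / [2652 × 201.348] = 230.229 s⁻²
γ̇_max = √230.229 = 15.1733 s⁻¹
Solve γ̇ = πDN/h for N: N_max = γ̇_max·h/(π·D) = 15.1733 × 0.0027 / (π × 0.0609) = 0.21413 rev/s = 12.8478 rpm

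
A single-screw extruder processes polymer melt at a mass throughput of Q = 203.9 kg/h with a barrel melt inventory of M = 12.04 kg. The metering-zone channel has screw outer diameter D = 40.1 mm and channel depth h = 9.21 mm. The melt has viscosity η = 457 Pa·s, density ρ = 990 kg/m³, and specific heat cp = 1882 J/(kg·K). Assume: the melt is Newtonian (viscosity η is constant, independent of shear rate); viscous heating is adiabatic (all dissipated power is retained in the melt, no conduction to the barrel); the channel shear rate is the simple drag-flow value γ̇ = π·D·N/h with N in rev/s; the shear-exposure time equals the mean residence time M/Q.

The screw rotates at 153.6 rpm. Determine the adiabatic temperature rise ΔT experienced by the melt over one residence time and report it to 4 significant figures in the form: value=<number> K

value=63.93 K

Throughput in SI: Q_s = 203.9 kg/h ÷ 3600 s/h = 0.0566389 kg/s
t_res = M / Q_s = 12.04 / 0.0566389 = 212.575 s
Convert to SI: D = 0.0401 m, h = 0.00921 m, N = 153.6/60 = 2.56 rev/s
γ̇ = π·D·N / h = π · 0.0401 · 2.56 / 0.00921 = 35.0166 s⁻¹
ΔT = η·γ̇²·t_res/(ρ·cp) = [457 × 35.0166² × 212.575] / [990 × 1882] = 63.9326 K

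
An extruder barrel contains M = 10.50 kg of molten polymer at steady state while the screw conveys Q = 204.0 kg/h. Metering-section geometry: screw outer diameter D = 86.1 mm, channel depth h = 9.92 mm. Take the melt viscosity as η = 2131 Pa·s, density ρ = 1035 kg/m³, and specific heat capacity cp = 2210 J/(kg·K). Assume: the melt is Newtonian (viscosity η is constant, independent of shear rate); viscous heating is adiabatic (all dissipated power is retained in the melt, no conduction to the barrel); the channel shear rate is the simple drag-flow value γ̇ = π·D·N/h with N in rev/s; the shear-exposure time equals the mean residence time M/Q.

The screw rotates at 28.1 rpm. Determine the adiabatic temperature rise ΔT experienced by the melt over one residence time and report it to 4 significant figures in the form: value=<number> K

Throughput in SI: Q_s = 204.0 kg/h ÷ 3600 s/h = 0.0566667 kg/s
t_res = M / Q_s = 10.50 ÷ 0.0566667 = 185.294 s
D = 86.1 mm = 0.0861 m;  h = 9.92 mm = 0.00992 m;  N = 28.1 rpm / 60 = 0.468333 rev/s
Shear rate: γ̇ = πDN/h = π·0.0861·0.468333/0.00992 = 12.7702 s⁻¹
Adiabatic rise: ΔT = η γ̇² t_res / (ρ cp) = 2131·(12.7702)²·185.294 / (1035·2210) = 28.1517 K

value=28.15 K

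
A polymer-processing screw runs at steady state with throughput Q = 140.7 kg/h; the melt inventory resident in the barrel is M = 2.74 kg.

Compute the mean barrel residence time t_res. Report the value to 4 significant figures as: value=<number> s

Throughput in SI: Q_s = 140.7 kg/h ÷ 3600 s/h = 0.0390833 kg/s
t_res = M / Q_s = 2.74 ÷ 0.0390833 = 70.1066 s

value=70.11 s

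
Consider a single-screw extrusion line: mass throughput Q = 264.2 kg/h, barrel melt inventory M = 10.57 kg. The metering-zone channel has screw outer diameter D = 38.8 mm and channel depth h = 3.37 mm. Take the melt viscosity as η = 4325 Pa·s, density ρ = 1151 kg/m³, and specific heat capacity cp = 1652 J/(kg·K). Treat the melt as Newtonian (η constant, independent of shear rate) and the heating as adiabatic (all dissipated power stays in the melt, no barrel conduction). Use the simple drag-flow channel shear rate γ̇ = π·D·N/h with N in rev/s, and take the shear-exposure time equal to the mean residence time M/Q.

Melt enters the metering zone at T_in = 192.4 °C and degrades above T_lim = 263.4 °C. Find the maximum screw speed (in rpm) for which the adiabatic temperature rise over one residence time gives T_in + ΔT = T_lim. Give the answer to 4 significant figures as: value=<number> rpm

value=24.42 rpm

Throughput in SI: Q_s = 264.2 kg/h ÷ 3600 s/h = 0.0733889 kg/s
t_res = M / Q_s = 10.57 ÷ 0.0733889 = 144.027 s
D = 38.8 mm = 0.0388 m;  h = 3.37 mm = 0.00337 m
ΔT_a = T_lim − T_in = 263.4 °C − 192.4 °C = 71 K
γ̇_max² = ΔT_a·ρ·cp / (η·t_res) = [71 × 1151 × 1652] / [4325 × 144.027] = 216.727 s⁻²
γ̇_max = √216.727 = 14.7216 s⁻¹
N_max = γ̇_max h / (πD) = 14.7216·0.00337/(π·0.0388) = 0.40701 rev/s → ×60 = 24.4206 rpm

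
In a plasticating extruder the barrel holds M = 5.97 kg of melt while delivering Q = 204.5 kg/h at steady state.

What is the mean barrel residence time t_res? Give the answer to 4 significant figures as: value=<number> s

value=105.1 s

Throughput in SI: Q_s = 204.5 kg/h ÷ 3600 s/h = 0.0568056 kg/s
Mean residence time: t_res = M/Q_s = 5.97 kg / 0.0568056 kg/s = 105.095 s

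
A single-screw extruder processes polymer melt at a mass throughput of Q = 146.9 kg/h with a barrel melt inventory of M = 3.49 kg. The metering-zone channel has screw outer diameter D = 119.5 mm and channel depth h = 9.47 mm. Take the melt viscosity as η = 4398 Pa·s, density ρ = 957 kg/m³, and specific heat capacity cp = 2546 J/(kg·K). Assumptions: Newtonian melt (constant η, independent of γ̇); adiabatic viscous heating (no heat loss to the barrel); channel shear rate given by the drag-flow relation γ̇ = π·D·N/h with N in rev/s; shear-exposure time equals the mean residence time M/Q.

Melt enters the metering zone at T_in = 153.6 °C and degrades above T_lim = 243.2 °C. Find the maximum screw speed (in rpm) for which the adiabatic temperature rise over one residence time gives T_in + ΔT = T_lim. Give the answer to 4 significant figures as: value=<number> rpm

value=36.46 rpm

Throughput in SI: Q_s = 146.9 kg/h ÷ 3600 s/h = 0.0408056 kg/s
Mean residence time: t_res = M/Q_s = 3.49 kg / 0.0408056 kg/s = 85.5276 s
D = 119.5 mm = 0.1195 m;  h = 9.47 mm = 0.00947 m
ΔT_a = T_lim − T_in = 243.2 − 153.6 = 89.6 K
γ̇_max² = ΔT_a·ρ·cp / (η·t_res) = [89.6 × 957 × 2546] / [4398 × 85.5276] = 580.386 s⁻²
γ̇_max = sqrt(580.386) = 24.0912 s⁻¹
N_max = γ̇_max·h / (π·D) = 24.0912 · 0.00947 / (π · 0.1195) = 0.607702 rev/s = 36.4621 rpm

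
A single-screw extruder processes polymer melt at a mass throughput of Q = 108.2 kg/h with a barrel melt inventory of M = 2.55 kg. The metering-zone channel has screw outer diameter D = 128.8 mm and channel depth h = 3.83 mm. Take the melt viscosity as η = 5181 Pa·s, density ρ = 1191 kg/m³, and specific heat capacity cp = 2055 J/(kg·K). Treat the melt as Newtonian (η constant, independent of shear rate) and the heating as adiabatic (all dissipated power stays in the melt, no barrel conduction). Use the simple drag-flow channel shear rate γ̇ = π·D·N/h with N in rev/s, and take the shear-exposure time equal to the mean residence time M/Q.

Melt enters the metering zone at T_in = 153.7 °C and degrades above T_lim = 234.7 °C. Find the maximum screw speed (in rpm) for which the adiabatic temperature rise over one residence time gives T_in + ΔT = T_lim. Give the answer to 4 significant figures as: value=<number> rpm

Convert throughput: Q = 108.2 kg/h = 108.2/3600 = 0.0300556 kg/s
t_res = M / Q_s = 2.55 ÷ 0.0300556 = 84.8429 s
D = 128.8 mm = 0.1288 m;  h = 3.83 mm = 0.00383 m
ΔT_a = T_lim − T_in = 234.7 °C − 153.7 °C = 81 K
γ̇_max² = ΔT_a·ρ·cp/(η·t_res) = 81·1191·2055/(5181·84.8429) = 451.003 s⁻²
γ̇_max = √451.003 = 21.2368 s⁻¹
Solve γ̇ = πDN/h for N: N_max = γ̇_max·h/(π·D) = 21.2368 × 0.00383 / (π × 0.1288) = 0.201012 rev/s = 12.0607 rpm

value=12.06 rpm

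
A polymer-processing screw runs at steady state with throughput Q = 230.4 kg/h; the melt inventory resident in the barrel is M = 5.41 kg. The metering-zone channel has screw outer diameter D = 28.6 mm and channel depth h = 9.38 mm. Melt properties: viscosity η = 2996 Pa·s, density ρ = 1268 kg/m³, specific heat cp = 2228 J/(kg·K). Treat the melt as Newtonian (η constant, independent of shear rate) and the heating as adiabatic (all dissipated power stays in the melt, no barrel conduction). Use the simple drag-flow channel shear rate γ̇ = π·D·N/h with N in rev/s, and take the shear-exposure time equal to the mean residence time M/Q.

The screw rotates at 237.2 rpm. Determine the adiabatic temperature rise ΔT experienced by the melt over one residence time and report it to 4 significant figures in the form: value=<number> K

value=128.6 K

Throughput in SI: Q_s = 230.4 kg/h ÷ 3600 s/h = 0.064 kg/s
t_res = M / Q_s = 5.41 / 0.064 = 84.5312 s
D = 28.6 mm = 0.0286 m;  h = 9.38 mm = 0.00938 m;  N = 237.2 rpm / 60 = 3.95333 rev/s
γ̇ = π D N / h = (π)(0.0286)(3.95333) / 0.00938 = 37.8684 s⁻¹
ΔT = η·γ̇²·t_res/(ρ·cp) = [2996 × 37.8684² × 84.5312] / [1268 × 2228] = 128.552 K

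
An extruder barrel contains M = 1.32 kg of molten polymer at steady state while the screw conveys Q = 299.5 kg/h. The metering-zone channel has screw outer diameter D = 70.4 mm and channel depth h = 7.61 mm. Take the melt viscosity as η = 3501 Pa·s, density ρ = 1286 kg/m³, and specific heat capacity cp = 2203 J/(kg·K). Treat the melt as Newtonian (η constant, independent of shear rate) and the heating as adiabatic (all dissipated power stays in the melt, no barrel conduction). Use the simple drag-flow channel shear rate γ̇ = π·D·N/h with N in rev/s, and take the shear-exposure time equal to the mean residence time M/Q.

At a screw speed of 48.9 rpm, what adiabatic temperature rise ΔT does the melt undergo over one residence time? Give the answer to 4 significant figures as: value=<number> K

Throughput in SI: Q_s = 299.5 kg/h ÷ 3600 s/h = 0.0831944 kg/s
t_res = M / Q_s = 1.32 ÷ 0.0831944 = 15.8664 s
D = 70.4 mm = 0.0704 m;  h = 7.61 mm = 0.00761 m;  N = 48.9 rpm / 60 = 0.815 rev/s
Shear rate: γ̇ = πDN/h = π·0.0704·0.815/0.00761 = 23.6862 s⁻¹
Adiabatic rise: ΔT = η γ̇² t_res / (ρ cp) = 3501·(23.6862)²·15.8664 / (1286·2203) = 11.0004 K

value=11.00 K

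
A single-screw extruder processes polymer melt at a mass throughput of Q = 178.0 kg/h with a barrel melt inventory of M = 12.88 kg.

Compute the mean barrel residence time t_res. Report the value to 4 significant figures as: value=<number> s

value=260.5 s

Q_s = Q / 3600 = 178.0 / 3600 = 0.0494444 kg/s
t_res = M / Q_s = 12.88 ÷ 0.0494444 = 260.494 s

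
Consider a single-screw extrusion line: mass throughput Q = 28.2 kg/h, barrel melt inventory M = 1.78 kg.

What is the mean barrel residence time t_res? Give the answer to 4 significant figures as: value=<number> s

value=227.2 s

Convert throughput: Q = 28.2 kg/h = 28.2/3600 = 0.00783333 kg/s
t_res = M / Q_s = 1.78 / 0.00783333 = 227.234 s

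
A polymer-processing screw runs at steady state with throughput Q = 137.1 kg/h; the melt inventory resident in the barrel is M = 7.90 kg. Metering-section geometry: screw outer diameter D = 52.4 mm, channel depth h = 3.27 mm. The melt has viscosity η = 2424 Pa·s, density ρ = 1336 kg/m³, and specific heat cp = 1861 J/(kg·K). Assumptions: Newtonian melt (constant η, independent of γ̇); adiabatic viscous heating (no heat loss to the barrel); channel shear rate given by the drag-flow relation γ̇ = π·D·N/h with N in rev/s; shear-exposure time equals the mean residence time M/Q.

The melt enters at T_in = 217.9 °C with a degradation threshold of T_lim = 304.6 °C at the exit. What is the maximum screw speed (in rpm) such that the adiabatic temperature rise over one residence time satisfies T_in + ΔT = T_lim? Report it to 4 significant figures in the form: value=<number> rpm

Convert throughput: Q = 137.1 kg/h = 137.1/3600 = 0.0380833 kg/s
t_res = M / Q_s = 7.90 / 0.0380833 = 207.44 s
D = 52.4 mm = 0.0524 m;  h = 3.27 mm = 0.00327 m
ΔT_a = T_lim − T_in = 304.6 − 217.9 = 86.7 K
Invert ΔT = ηγ̇²t_res/(ρcp) for γ̇: γ̇_max² = ΔT_a ρ cp / (η t_res) = 86.7·1336·1861 / (2424·207.44) = 428.694 s⁻²
γ̇_max = √428.694 = 20.7049 s⁻¹
N_max = γ̇_max h / (πD) = 20.7049·0.00327/(π·0.0524) = 0.411282 rev/s → ×60 = 24.6769 rpm

value=24.68 rpm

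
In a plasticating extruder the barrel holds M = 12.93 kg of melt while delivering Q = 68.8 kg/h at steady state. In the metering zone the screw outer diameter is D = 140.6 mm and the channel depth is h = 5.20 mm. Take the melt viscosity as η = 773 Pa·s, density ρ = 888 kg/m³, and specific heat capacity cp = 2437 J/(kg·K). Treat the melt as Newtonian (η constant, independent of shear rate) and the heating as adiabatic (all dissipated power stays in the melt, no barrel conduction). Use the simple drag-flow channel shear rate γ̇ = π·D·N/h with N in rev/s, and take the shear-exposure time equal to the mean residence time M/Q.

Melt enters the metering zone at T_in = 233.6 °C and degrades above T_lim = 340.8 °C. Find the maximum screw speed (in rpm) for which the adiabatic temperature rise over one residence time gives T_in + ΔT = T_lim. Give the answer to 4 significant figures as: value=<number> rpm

Throughput in SI: Q_s = 68.8 kg/h ÷ 3600 s/h = 0.0191111 kg/s
Mean residence time: t_res = M/Q_s = 12.93 kg / 0.0191111 kg/s = 676.57 s
Geometry in SI: D = 140.6 mm → 0.1406 m, h = 5.20 mm → 0.0052 m
ΔT_a = T_lim − T_in = 340.8 − 233.6 = 107.2 K
γ̇_max² = ΔT_a·ρ·cp/(η·t_res) = 107.2·888·2437/(773·676.57) = 443.579 s⁻²
Take the square root: γ̇_max = √(443.579) = 21.0613 s⁻¹
N_max = γ̇_max·h / (π·D) = 21.0613 · 0.0052 / (π · 0.1406) = 0.247944 rev/s = 14.8766 rpm

value=14.88 rpm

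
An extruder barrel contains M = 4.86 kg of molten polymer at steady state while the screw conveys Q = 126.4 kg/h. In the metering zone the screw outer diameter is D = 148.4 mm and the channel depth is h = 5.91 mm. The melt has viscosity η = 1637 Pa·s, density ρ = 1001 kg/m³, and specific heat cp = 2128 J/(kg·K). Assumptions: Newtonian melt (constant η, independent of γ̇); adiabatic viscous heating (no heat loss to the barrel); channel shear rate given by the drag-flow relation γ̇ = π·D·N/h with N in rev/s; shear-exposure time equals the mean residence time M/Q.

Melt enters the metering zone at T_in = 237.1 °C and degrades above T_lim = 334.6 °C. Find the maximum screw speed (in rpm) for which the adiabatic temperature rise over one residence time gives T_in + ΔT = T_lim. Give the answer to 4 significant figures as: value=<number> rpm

Q_s = Q / 3600 = 126.4 / 3600 = 0.0351111 kg/s
t_res = M / Q_s = 4.86 / 0.0351111 = 138.418 s
Geometry in SI: D = 148.4 mm → 0.1484 m, h = 5.91 mm → 0.00591 m
ΔT_a = T_lim − T_in = 334.6 − 237.1 = 97.5 K
γ̇_max² = ΔT_a·ρ·cp/(η·t_res) = 97.5·1001·2128/(1637·138.418) = 916.579 s⁻²
γ̇_max = sqrt(916.579) = 30.2751 s⁻¹
N_max = γ̇_max h / (πD) = 30.2751·0.00591/(π·0.1484) = 0.383786 rev/s → ×60 = 23.0271 rpm

value=23.03 rpm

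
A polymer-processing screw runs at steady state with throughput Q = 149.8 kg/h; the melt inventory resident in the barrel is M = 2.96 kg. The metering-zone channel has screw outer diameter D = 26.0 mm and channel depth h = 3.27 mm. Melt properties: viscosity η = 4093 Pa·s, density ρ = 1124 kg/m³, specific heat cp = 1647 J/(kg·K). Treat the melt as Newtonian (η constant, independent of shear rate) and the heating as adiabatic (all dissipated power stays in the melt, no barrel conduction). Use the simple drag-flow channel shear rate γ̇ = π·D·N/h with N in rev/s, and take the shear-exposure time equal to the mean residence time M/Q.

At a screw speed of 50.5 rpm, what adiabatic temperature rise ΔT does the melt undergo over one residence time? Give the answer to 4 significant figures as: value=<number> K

value=69.52 K

Throughput in SI: Q_s = 149.8 kg/h ÷ 3600 s/h = 0.0416111 kg/s
Mean residence time: t_res = M/Q_s = 2.96 kg / 0.0416111 kg/s = 71.1348 s
Convert to SI: D = 0.026 m, h = 0.00327 m, N = 50.5/60 = 0.841667 rev/s
γ̇ = π·D·N / h = π · 0.026 · 0.841667 / 0.00327 = 21.024 s⁻¹
ΔT = η·γ̇²·t_res / (ρ·cp) = 4093 · (21.024)² · 71.1348 / (1124 · 1647) = 69.5177 K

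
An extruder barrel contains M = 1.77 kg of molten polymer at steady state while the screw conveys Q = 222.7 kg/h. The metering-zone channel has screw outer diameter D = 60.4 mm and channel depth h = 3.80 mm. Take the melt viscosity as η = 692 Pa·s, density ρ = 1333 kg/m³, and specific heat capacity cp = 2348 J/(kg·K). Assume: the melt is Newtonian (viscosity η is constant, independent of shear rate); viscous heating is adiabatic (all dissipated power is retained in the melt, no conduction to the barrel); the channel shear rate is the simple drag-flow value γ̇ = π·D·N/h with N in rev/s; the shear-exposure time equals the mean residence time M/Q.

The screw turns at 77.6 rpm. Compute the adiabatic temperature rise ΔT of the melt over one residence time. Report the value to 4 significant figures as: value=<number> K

value=26.39 K

Convert throughput: Q = 222.7 kg/h = 222.7/3600 = 0.0618611 kg/s
Mean residence time: t_res = M/Q_s = 1.77 kg / 0.0618611 kg/s = 28.6125 s
D = 60.4 mm = 0.0604 m;  h = 3.80 mm = 0.0038 m;  N = 77.6 rpm / 60 = 1.29333 rev/s
γ̇ = π·D·N / h = π · 0.0604 · 1.29333 / 0.0038 = 64.5823 s⁻¹
ΔT = η·γ̇²·t_res / (ρ·cp) = 692 · (64.5823)² · 28.6125 / (1333 · 2348) = 26.3852 K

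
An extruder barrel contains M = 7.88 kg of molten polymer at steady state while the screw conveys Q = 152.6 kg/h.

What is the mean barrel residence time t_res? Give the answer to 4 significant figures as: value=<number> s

value=185.9 s

Convert throughput: Q = 152.6 kg/h = 152.6/3600 = 0.0423889 kg/s
t_res = M / Q_s = 7.88 ÷ 0.0423889 = 185.898 s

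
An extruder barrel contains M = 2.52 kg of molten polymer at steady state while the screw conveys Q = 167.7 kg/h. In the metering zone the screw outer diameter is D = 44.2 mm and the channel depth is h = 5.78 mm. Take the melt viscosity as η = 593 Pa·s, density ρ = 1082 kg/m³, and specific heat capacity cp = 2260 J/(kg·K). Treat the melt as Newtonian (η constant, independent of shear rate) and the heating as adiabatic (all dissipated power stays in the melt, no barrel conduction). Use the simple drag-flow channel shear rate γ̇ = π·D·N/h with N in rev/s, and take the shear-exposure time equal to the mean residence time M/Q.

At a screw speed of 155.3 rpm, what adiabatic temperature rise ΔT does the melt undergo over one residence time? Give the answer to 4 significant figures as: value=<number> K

Convert throughput: Q = 167.7 kg/h = 167.7/3600 = 0.0465833 kg/s
Mean residence time: t_res = M/Q_s = 2.52 kg / 0.0465833 kg/s = 54.0966 s
D = 44.2 mm = 0.0442 m;  h = 5.78 mm = 0.00578 m;  N = 155.3 rpm / 60 = 2.58833 rev/s
γ̇ = π·D·N / h = π · 0.0442 · 2.58833 / 0.00578 = 62.182 s⁻¹
Adiabatic rise: ΔT = η γ̇² t_res / (ρ cp) = 593·(62.182)²·54.0966 / (1082·2260) = 50.7245 K

value=50.72 K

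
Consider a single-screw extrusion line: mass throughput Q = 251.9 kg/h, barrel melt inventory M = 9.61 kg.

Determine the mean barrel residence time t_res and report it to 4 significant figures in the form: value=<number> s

Q_s = Q / 3600 = 251.9 / 3600 = 0.0699722 kg/s
t_res = M / Q_s = 9.61 / 0.0699722 = 137.34 s

value=137.3 s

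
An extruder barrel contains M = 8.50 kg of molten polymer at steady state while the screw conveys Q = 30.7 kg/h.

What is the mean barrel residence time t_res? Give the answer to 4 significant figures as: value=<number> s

value=996.7 s

Q_s = Q / 3600 = 30.7 / 3600 = 0.00852778 kg/s
t_res = M / Q_s = 8.50 ÷ 0.00852778 = 996.743 s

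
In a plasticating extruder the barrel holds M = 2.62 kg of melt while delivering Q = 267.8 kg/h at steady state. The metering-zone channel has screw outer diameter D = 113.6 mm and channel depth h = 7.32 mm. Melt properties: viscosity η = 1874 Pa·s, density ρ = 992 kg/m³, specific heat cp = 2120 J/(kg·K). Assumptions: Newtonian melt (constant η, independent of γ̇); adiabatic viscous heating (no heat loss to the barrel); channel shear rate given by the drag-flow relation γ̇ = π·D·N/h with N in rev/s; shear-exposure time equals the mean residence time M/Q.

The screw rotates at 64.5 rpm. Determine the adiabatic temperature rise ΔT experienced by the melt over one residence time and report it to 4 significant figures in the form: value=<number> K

value=86.21 K

Q_s = Q / 3600 = 267.8 / 3600 = 0.0743889 kg/s
t_res = M / Q_s = 2.62 / 0.0743889 = 35.2203 s
Geometry in metres: D = 113.6 mm → 0.1136 m, h = 7.32 mm → 0.00732 m; screw speed N = 64.5 rpm = 1.075 rev/s
γ̇ = π D N / h = (π)(0.1136)(1.075) / 0.00732 = 52.4114 s⁻¹
Adiabatic rise: ΔT = η γ̇² t_res / (ρ cp) = 1874·(52.4114)²·35.2203 / (992·2120) = 86.2117 K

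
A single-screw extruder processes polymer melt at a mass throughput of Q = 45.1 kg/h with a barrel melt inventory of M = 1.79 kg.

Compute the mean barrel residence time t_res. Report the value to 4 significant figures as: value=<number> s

Convert throughput: Q = 45.1 kg/h = 45.1/3600 = 0.0125278 kg/s
t_res = M / Q_s = 1.79 / 0.0125278 = 142.882 s

value=142.9 s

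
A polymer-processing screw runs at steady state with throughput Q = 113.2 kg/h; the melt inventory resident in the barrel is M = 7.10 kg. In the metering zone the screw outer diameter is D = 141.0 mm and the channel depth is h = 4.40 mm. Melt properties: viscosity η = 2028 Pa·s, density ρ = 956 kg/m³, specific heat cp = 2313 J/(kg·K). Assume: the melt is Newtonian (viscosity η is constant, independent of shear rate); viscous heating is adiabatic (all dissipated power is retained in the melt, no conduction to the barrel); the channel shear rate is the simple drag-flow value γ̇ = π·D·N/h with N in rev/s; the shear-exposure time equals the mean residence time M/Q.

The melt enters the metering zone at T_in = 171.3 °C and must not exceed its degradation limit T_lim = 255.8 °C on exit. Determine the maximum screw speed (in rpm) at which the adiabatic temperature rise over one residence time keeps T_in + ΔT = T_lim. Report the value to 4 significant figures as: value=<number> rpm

value=12.04 rpm

Convert throughput: Q = 113.2 kg/h = 113.2/3600 = 0.0314444 kg/s
Mean residence time: t_res = M/Q_s = 7.10 kg / 0.0314444 kg/s = 225.795 s
Geometry in SI: D = 141.0 mm → 0.141 m, h = 4.40 mm → 0.0044 m
Allowable rise: ΔT_a = T_lim − T_in = 255.8 − 171.3 = 84.5 K
Invert ΔT = ηγ̇²t_res/(ρcp) for γ̇: γ̇_max² = ΔT_a ρ cp / (η t_res) = 84.5·956·2313 / (2028·225.795) = 408.045 s⁻²
Take the square root: γ̇_max = √(408.045) = 20.2001 s⁻¹
N_max = γ̇_max h / (πD) = 20.2001·0.0044/(π·0.141) = 0.200649 rev/s → ×60 = 12.039 rpm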